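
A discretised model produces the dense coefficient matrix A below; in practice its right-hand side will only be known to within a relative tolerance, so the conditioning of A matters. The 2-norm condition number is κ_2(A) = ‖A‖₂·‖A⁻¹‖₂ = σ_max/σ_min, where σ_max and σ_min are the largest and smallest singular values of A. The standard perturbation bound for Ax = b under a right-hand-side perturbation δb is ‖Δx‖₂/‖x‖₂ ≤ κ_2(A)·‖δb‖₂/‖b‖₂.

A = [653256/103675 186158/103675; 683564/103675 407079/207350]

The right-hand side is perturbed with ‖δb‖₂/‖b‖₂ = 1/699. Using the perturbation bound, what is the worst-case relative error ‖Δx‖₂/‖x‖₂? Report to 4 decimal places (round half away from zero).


0.2429

AᵀA = [1063023952/12780625 310036986/12780625; 310036986/12780625 361869817/51122500]; tr = 7382345/81796, det = 5776/20449
char-poly roots: 361/4 and 64/20449
σ_max=√(361/4)=(19/2), σ_min=√(64/20449)=(8/143) → κ = 169.8125
bound on ‖Δx‖/‖x‖: κ·ε = 169.8125·1/699 = 0.2429


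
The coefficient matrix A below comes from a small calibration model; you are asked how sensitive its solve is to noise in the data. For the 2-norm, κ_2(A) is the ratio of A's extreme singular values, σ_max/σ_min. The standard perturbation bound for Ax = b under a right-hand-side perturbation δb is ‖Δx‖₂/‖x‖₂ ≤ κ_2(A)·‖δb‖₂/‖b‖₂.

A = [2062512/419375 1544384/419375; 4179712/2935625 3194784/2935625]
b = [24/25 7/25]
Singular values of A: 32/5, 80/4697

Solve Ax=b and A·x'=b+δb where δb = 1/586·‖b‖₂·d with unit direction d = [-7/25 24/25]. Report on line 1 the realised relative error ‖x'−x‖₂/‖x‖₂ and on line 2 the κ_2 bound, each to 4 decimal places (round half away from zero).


0.6412
0.6412

σ_max = 32/5, σ_min = 80/4697
κ_2(A) = (32/5) / (80/4697) = 375.7600
κ_2(A)·‖δb‖/‖b‖ = 0.6412
solve Ax = b  →  x = [0.1250 0.0938]
2-norm of b is 1.0000; of x, 0.1563
re-solving with b+δb shifts x by Δx of norm 0.1002
relative error = 0.6412
tightness: 0.6412 against a bound of 0.6412; the bound is attained (ratio 1)


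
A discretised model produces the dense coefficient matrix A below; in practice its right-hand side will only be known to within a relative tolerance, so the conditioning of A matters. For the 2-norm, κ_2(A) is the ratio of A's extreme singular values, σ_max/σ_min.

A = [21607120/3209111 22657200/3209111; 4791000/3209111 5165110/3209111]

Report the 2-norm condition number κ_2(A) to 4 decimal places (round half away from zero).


337.3750

M = AᵀA = [291386862400/6126349441 305950554000/6126349441; 305950554000/6126349441 321253464100/6126349441]. tr(M)=728466500/7284601, det(M)=640000/7284601
λ_max, λ_min = (728466500/7284601 ± √530644793043690000/53065411729201)/2 = 100, 6400/7284601
so κ_2 = √(100 / (6400/7284601)) = 337.3750


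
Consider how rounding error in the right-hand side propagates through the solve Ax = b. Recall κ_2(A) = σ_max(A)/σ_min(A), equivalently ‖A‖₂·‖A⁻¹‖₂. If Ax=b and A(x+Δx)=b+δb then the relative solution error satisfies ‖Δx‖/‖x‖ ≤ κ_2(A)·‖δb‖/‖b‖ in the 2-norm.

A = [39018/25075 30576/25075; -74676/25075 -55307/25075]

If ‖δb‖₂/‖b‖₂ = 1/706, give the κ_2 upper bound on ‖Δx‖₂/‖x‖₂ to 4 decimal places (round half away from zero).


AᵀA = [982548/87025 736764/87025; 736764/87025 552769/87025]; tr = 1535317/87025, det = 86436/2175625
λ_max, λ_min = (1535317/87025 ± √3769591609/12117361)/2 = 441/25, 196/87025
so κ_2 = √((441/25) / (196/87025)) = 88.5000
κ_2(A)·‖δb‖/‖b‖ = 0.1254

0.1254


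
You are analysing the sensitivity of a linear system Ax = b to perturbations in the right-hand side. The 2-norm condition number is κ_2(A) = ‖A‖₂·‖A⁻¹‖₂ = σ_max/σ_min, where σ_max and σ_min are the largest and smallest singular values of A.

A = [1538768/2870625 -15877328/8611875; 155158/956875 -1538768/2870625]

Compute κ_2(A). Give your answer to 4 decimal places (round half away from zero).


344.4750

M = AᵀA = [4135156804/13184780625 -42528469984/39554341875; -42528469984/39554341875 437439691264/118663025625]. tr(M)=759449764/189860841, det(M)=25600/189860841
eigenvalues of AᵀA: λ = (tr ± √(tr²−4·det))/2 = 4, 6400/189860841
σ_max=√4=2, σ_min=√(6400/189860841)=(80/13779) → κ = 344.4750


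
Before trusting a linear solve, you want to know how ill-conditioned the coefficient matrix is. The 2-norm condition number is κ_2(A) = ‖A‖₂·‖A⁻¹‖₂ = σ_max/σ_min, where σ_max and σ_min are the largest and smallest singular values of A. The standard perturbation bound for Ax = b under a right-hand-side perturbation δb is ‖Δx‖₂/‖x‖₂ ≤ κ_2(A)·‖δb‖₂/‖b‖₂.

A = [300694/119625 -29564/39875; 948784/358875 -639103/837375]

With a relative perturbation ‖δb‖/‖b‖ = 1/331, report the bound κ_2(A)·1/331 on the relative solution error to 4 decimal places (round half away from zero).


AᵀA = [407596436/30628125 -277389512/71465625; -277389512/71465625 188799029/166753125]; tr = 173371333/12006225, det = 521284/300155625
eigenvalues of AᵀA: λ = (tr ± √(tr²−4·det))/2 = 361/25, 1444/12006225
κ = σ_max/σ_min = (19/5)/(38/3465) = 346.5000
worst-case relative error ≤ 346.5000 × 1/331 = 1.0468

1.0468


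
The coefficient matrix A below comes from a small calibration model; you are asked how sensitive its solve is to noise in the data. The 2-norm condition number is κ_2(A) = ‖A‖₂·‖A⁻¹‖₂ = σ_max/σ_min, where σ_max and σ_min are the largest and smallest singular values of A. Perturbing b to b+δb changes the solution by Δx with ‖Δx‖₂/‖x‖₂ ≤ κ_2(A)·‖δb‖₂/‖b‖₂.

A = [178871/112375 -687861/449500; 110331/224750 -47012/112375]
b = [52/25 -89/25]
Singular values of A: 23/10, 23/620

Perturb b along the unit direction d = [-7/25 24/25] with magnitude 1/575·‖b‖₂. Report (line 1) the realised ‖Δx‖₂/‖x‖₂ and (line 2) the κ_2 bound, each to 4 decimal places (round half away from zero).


0.0018
0.1078

largest singular value 23/10, smallest 23/620
condition number: (23/10) ÷ (23/620) = 62.0000
bound on ‖Δx‖/‖x‖: κ·ε = 62.0000·1/575 = 0.1078
solve Ax = b  →  x = [-74.0480 -78.3808]
2-norm of b is 4.1231; of x, 107.8270
Δx = A⁻¹·δb where δb = 1/575·4.1231·d; ‖Δx‖ = 0.1933
dividing the unrounded norms, ‖Δx‖/‖x‖ = 0.0018
realised/bound (from unrounded values) ≈ 0.0166


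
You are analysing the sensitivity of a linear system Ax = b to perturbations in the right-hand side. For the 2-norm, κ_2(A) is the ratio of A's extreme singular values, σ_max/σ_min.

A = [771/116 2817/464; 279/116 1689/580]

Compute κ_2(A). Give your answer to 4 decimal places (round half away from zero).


M = AᵀA = [336141/6728 12744459/269120; 12744459/269120 244030761/5382400]. tr(M)=609921/6400, det(M)=2313441/102400
λ_max, λ_min = (609921/6400 ± √368302120641/40960000)/2 = 1521/16, 1521/6400
σ_max=√(1521/16)=(39/4), σ_min=√(1521/6400)=(39/80) → κ = 20.0000

20.0000


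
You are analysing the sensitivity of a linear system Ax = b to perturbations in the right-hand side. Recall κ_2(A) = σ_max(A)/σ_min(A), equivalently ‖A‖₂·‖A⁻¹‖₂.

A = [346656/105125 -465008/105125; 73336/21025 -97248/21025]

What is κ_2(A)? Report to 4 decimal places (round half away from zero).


AᵀA = [302764096/13140625 -403676928/13140625; -403676928/13140625 538242304/13140625]; tr = 33640256/525625, det = 16384/525625
char-poly roots: 64 and 256/525625
so κ_2 = √(64 / (256/525625)) = 362.5000

362.5000


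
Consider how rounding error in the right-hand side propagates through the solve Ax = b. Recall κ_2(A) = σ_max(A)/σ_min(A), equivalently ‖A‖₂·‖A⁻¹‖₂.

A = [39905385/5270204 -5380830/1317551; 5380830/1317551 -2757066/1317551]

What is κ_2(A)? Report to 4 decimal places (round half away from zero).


form AᵀA = [7113124760625/96107440144 -474161430015/12013430018; -474161430015/12013430018 126487004904/6006715009] with trace 31615629201/332551696 and determinant 57836025/83137924
λ_max, λ_min = (31615629201/332551696 ± √999240274283865524001/110590630512476416)/2 = 1521/16, 152100/20784481
κ = σ_max/σ_min = (39/4)/(390/4559) = 113.9750

113.9750


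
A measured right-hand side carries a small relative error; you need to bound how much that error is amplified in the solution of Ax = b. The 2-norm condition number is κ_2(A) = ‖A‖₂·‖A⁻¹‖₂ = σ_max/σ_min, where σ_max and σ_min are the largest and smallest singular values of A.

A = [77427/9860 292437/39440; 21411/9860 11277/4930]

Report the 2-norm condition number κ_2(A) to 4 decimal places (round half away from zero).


AᵀA = [129067425/1944392 982965375/15555136; 982965375/15555136 3746333025/62220544]; tr = 9365625/73984, det = 4100625/1183744
eigenvalues of AᵀA: λ = (tr ± √(tr²−4·det))/2 = 2025/16, 2025/73984
σ_max=√(2025/16)=(45/4), σ_min=√(2025/73984)=(45/272) → κ = 68.0000

68.0000


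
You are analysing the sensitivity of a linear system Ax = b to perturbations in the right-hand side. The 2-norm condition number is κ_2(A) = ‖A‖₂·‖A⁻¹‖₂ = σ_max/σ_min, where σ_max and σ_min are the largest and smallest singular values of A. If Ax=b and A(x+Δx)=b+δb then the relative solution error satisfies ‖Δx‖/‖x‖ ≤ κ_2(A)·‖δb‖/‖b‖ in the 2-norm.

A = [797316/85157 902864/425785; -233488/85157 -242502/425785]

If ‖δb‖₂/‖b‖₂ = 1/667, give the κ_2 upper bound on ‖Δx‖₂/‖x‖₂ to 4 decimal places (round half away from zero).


0.3114

form AᵀA = [690229450000/7251714649 155297844000/7251714649; 155297844000/7251714649 34958824900/7251714649] with trace 431402900/4313929 and determinant 1000000/4313929
λ_max, λ_min = (431402900/4313929 ± √186091206412410000/18609983417041)/2 = 100, 10000/4313929
κ_2(A) = √(λ_max/λ_min) = √(100 / (10000/4313929)) = 207.7000
perturbation bound = 207.7000·1/667 = 0.3114


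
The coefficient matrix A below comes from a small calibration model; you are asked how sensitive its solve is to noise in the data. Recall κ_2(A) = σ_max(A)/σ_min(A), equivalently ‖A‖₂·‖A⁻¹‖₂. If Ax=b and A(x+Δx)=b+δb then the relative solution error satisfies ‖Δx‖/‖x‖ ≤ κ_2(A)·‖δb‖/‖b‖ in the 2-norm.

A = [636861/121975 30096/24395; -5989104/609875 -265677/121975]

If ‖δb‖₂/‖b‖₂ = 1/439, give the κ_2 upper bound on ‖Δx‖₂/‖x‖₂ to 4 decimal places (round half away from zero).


M = AᵀA = [159201263169/1287015625 7163811072/257403125; 7163811072/257403125 322589961/51480625]. tr(M)=99503874/765625, det(M)=10556001/19140625
char-poly roots: 3249/25 and 3249/765625
σ_max=√(3249/25)=(57/5), σ_min=√(3249/765625)=(57/875) → κ = 175.0000
κ_2(A)·‖δb‖/‖b‖ = 0.3986

0.3986


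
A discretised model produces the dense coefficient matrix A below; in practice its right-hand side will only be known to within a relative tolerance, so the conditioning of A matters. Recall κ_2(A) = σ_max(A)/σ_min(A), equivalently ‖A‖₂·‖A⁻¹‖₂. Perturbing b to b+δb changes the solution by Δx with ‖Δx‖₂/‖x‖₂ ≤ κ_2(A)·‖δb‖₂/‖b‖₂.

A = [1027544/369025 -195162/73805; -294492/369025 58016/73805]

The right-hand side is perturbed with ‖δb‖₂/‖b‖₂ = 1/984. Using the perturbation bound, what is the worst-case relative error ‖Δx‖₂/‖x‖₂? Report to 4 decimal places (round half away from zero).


AᵀA = [1828115536/217887121 -1740982320/217887121; -1740982320/217887121 1658162500/217887121]; tr = 4145396/259081, det = 1600/259081
solving λ² − 4145396/259081·λ + 1600/259081 = 0 gives λ = 16, 100/259081
σ_max=√16=4, σ_min=√(100/259081)=(10/509) → κ = 203.6000
bound on ‖Δx‖/‖x‖: κ·ε = 203.6000·1/984 = 0.2069

0.2069


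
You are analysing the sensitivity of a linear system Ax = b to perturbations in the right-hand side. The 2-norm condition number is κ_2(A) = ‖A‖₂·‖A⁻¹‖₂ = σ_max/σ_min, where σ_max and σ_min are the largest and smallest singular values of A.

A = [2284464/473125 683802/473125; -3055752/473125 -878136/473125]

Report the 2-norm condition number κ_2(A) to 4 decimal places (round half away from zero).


AᵀA = [582255842112/8953890625 169819475616/8953890625; 169819475616/8953890625 49548320388/8953890625]; tr = 202177332/2865245, det = 49787136/358155625
char-poly roots: 1764/25 and 28224/14326225
σ_max=√(1764/25)=(42/5), σ_min=√(28224/14326225)=(168/3785) → κ = 189.2500

189.2500


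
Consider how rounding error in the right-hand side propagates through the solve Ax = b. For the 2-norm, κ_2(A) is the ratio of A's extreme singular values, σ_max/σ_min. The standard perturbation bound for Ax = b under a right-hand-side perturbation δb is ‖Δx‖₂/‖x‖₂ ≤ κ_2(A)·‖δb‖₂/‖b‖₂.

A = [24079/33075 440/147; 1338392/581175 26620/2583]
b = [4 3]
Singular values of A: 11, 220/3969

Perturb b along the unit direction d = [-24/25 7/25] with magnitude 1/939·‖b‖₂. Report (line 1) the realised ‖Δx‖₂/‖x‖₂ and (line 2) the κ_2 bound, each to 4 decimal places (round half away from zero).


0.0018
0.2113

largest singular value 11, smallest 220/3969
κ = σ_max/σ_min = 11/(220/3969) = 198.4500
perturbation bound = 198.4500·1/939 = 0.2113
solve Ax = b  →  x = [52.8825 -11.5258]
‖b‖ = 5.0000, ‖x‖ = 54.1239
Δx = A⁻¹·δb where δb = 1/939·5.0000·d; ‖Δx‖ = 0.0961
dividing the unrounded norms, ‖Δx‖/‖x‖ = 0.0018
so the bound overstates the realised error by a factor of ≈ 119.0727 (computed from the unrounded values)


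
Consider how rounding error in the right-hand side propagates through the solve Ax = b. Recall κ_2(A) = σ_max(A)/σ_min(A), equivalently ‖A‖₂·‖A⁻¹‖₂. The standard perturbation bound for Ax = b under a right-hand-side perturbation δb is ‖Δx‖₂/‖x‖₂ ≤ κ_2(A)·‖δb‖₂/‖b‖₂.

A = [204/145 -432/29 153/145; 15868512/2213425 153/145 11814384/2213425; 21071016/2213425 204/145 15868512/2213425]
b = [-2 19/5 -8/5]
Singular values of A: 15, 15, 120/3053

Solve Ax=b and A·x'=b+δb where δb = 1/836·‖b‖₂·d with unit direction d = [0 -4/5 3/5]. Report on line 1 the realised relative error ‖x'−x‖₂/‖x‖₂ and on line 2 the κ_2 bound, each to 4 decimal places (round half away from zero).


0.0014
0.4565

σ_max = 15, σ_min = 120/3053
condition number: 15 ÷ (120/3053) = 381.6250
worst-case relative error ≤ 381.6250 × 1/836 = 0.4565
solve Ax = b  →  x = [61.1005 0.1402 -81.3830]
‖b‖₂ = 4.5826 and ‖x‖₂ = 101.7668
re-solving with b+δb shifts x by Δx of norm 0.1395
dividing the unrounded norms, ‖Δx‖/‖x‖ = 0.0014
tightness: 0.0014 against a bound of 0.4565 (unrounded ratio ≈ 0.0030)


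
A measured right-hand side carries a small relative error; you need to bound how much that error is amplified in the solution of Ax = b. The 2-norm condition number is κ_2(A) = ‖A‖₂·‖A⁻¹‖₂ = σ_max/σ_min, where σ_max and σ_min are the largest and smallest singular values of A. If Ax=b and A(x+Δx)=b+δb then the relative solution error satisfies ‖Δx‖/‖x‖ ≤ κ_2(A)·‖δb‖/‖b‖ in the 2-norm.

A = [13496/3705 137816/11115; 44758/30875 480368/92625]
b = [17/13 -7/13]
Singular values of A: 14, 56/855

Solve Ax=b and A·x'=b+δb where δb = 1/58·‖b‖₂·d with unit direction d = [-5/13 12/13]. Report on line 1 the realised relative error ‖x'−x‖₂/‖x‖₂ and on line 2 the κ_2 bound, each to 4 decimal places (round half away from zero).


0.0244
3.6853

σ_max = 14, σ_min = 56/855
κ = σ_max/σ_min = 14/(56/855) = 213.7500
worst-case relative error ≤ 213.7500 × 1/58 = 3.6853
solve Ax = b  →  x = [14.6771 -4.2064]
‖b‖ = 1.4142, ‖x‖ = 15.2680
re-solving with b+δb shifts x by Δx of norm 0.3723
relative error = 0.0244
tightness: 0.0244 against a bound of 3.6853 (unrounded ratio ≈ 0.0066)


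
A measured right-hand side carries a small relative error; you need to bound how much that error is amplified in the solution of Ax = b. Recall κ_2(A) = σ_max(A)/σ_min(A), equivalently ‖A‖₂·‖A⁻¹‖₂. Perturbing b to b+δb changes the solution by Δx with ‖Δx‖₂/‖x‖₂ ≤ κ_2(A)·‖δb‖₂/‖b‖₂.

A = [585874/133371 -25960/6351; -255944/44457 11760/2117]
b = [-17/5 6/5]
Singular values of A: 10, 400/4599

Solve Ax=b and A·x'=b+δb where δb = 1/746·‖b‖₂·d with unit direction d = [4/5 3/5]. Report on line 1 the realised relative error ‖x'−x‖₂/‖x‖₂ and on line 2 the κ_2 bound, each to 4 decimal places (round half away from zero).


0.0024
0.1541

σ_max = 10, σ_min = 400/4599
condition number: 10 ÷ (400/4599) = 114.9750
worst-case relative error ≤ 114.9750 × 1/746 = 0.1541
solve Ax = b  →  x = [-16.0759 -16.4447]
2-norm of b is 3.6056; of x, 22.9970
with δb = [0.0039 0.0029], A·Δx = δb → ‖Δx‖ = 0.0556
relative error = 0.0024
realised/bound (from unrounded values) ≈ 0.0157


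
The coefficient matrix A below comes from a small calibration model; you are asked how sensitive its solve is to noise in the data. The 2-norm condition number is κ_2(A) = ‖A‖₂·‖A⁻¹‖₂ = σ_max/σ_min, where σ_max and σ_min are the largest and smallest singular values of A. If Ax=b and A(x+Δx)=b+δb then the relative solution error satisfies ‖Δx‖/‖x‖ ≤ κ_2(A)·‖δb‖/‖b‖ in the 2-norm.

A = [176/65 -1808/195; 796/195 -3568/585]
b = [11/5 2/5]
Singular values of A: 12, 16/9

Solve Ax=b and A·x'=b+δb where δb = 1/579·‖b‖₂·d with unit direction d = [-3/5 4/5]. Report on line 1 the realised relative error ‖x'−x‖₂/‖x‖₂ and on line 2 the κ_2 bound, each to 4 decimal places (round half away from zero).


σ_max = 12, σ_min = 16/9
κ = σ_max/σ_min = 12/(16/9) = 6.7500
perturbation bound = 6.7500·1/579 = 0.0117
solve Ax = b  →  x = [-0.4551 -0.3702]
2-norm of b is 2.2361; of x, 0.5867
with δb = [-0.0023 0.0031], A·Δx = δb → ‖Δx‖ = 0.0022
relative error = 0.0037
so the bound overstates the realised error by a factor of ≈ 3.1484 (computed from the unrounded values)

0.0037
0.0117


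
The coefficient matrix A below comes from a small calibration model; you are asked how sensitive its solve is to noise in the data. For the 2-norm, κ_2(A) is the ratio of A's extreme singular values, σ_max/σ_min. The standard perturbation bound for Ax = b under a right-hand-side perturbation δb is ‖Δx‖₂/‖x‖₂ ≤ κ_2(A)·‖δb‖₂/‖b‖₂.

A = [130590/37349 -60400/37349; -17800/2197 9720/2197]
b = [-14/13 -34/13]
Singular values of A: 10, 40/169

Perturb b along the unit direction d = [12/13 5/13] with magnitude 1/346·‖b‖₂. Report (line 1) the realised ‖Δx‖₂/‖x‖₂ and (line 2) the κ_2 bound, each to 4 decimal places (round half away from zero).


σ_max = 10, σ_min = 40/169
κ = σ_max/σ_min = 10/(40/169) = 42.2500
perturbation bound = 42.2500·1/346 = 0.1221
solve Ax = b  →  x = [-3.8000 -7.5500]
‖b‖ = 2.8284, ‖x‖ = 8.4524
re-solving with b+δb shifts x by Δx of norm 0.0345
dividing the unrounded norms, ‖Δx‖/‖x‖ = 0.0041
tightness: 0.0041 against a bound of 0.1221 (unrounded ratio ≈ 0.0335)

0.0041
0.1221


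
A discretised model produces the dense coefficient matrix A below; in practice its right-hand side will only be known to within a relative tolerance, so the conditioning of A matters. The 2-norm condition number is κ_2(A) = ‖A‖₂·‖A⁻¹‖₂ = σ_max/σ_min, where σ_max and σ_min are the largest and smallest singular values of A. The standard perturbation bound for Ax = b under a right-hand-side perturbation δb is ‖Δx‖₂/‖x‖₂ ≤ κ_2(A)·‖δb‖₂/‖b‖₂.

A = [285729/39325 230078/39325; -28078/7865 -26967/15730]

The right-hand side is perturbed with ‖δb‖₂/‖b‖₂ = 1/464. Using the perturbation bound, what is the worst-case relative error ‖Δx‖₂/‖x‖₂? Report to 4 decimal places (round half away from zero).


form AᵀA = [599706589/9150625 444998223/9150625; 444998223/9150625 1360497169/36602500] with trace 150372941/1464100 and determinant 104060401/1464100
solving λ² − 150372941/1464100·λ + 104060401/1464100 = 0 gives λ = 10201/100, 10201/14641
κ_2(A) = √(λ_max/λ_min) = √((10201/100) / (10201/14641)) = 12.1000
perturbation bound = 12.1000·1/464 = 0.0261

0.0261


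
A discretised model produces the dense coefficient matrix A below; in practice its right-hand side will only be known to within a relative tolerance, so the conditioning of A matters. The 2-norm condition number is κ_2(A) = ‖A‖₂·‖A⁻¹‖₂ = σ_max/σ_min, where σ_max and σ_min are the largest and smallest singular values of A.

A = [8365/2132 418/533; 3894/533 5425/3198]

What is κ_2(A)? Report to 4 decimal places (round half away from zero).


78.0000

M = AᵀA = [312585001/4545424 8789935/568178; 8789935/568178 35720689/10227204]. tr(M)=1758565/24336, det(M)=83521/97344
λ_max, λ_min = (1758565/24336 ± √3090518292169/592240896)/2 = 289/4, 289/24336
κ_2(A) = √(λ_max/λ_min) = √((289/4) / (289/24336)) = 78.0000


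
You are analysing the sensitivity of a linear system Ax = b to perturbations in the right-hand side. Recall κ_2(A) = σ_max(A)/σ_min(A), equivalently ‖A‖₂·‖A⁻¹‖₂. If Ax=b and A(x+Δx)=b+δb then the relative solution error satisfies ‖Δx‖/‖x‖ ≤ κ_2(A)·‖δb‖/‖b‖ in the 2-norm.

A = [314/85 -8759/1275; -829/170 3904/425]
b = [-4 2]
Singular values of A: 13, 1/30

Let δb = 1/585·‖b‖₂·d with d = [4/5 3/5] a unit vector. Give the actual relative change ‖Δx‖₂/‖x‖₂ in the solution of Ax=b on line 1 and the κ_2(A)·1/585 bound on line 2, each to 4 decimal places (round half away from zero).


σ_max = 13, σ_min = 1/30
κ_2(A) = 13 / (1/30) = 390.0000
bound on ‖Δx‖/‖x‖: κ·ε = 390.0000·1/585 = 0.6667
solve Ax = b  →  x = [-53.0860 -27.9638]
2-norm of b is 4.4721; of x, 60.0008
Δx = A⁻¹·δb where δb = 1/585·4.4721·d; ‖Δx‖ = 0.2293
dividing the unrounded norms, ‖Δx‖/‖x‖ = 0.0038
so the bound overstates the realised error by a factor of ≈ 174.4156 (computed from the unrounded values)

0.0038
0.6667


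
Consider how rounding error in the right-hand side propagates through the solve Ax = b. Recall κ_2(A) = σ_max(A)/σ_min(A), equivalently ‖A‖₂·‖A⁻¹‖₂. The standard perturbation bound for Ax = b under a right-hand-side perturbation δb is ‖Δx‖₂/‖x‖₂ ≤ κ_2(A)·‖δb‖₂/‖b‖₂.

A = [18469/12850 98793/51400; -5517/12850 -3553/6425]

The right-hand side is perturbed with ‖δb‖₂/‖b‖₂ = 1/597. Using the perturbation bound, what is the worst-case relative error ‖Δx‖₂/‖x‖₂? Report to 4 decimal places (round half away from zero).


form AᵀA = [297233/132098 3170277/1056784; 3170277/1056784 16908769/4227136] with trace 26420225/4227136 and determinant 15625/16908544
λ_max, λ_min = (26420225/4227136 ± √697962240050625/17868678762496)/2 = 25/4, 625/4227136
σ_max=√(25/4)=(5/2), σ_min=√(625/4227136)=(25/2056) → κ = 205.6000
κ_2(A)·‖δb‖/‖b‖ = 0.3444

0.3444


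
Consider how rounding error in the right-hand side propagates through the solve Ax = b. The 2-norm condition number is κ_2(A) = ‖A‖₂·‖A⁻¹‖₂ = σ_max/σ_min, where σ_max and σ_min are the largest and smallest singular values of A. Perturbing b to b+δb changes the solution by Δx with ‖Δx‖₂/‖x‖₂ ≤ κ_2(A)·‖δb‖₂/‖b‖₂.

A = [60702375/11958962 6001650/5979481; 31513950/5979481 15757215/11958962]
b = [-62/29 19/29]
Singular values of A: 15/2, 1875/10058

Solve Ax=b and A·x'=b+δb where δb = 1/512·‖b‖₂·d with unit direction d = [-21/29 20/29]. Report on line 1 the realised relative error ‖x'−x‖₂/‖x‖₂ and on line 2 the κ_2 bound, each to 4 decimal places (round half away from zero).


σ_max = 15/2, σ_min = 1875/10058
κ_2(A) = (15/2) / (1875/10058) = 40.2320
bound on ‖Δx‖/‖x‖: κ·ε = 40.2320·1/512 = 0.0786
solve Ax = b  →  x = [-2.4851 10.4376]
‖b‖ = 2.2361, ‖x‖ = 10.7294
with δb = [-0.0032 0.0030], A·Δx = δb → ‖Δx‖ = 0.0234
dividing the unrounded norms, ‖Δx‖/‖x‖ = 0.0022
so the bound overstates the realised error by a factor of ≈ 35.9874 (computed from the unrounded values)

0.0022
0.0786


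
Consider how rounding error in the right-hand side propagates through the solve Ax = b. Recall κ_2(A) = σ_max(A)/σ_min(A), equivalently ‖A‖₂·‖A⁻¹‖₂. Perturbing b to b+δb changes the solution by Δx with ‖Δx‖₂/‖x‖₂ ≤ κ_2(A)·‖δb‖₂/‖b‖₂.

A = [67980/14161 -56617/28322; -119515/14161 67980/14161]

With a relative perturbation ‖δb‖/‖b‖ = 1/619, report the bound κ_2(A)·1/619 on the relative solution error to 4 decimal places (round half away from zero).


form AᵀA = [65415625/693889 -34771770/693889; -34771770/693889 75054001/2775556] with trace 1165109/9604 and determinant 366025/9604
solving λ² − 1165109/9604·λ + 366025/9604 = 0 gives λ = 121, 3025/9604
κ_2(A) = √(λ_max/λ_min) = √(121 / (3025/9604)) = 19.6000
worst-case relative error ≤ 19.6000 × 1/619 = 0.0317

0.0317


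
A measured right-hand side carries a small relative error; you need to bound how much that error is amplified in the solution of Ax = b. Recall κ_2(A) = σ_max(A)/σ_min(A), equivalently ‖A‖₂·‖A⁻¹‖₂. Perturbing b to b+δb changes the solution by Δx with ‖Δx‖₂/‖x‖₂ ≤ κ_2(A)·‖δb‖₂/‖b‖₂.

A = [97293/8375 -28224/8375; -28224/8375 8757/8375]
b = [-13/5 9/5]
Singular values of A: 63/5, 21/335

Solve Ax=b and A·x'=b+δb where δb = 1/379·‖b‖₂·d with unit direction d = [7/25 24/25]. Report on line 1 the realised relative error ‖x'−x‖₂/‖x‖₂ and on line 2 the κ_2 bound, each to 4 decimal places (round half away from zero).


σ_max = 63/5, σ_min = 21/335
κ = σ_max/σ_min = (63/5)/(21/335) = 201.0000
κ_2(A)·‖δb‖/‖b‖ = 0.5303
solve Ax = b  →  x = [4.2381 15.3810]
2-norm of b is 3.1623; of x, 15.9542
with δb = [0.0023 0.0080], A·Δx = δb → ‖Δx‖ = 0.1331
dividing the unrounded norms, ‖Δx‖/‖x‖ = 0.0083
tightness: 0.0083 against a bound of 0.5303 (unrounded ratio ≈ 0.0157)

0.0083
0.5303


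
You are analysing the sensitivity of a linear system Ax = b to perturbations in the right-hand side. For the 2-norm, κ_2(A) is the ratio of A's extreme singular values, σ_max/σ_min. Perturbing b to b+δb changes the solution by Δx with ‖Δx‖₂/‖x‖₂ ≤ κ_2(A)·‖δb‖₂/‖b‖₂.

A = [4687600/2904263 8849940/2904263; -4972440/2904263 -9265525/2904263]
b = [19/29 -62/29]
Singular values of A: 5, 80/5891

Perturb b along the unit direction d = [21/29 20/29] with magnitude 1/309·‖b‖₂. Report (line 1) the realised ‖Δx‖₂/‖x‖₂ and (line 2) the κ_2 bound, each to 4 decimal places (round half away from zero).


largest singular value 5, smallest 80/5891
κ = σ_max/σ_min = 5/(80/5891) = 368.1875
bound on ‖Δx‖/‖x‖: κ·ε = 368.1875·1/309 = 1.1915
solve Ax = b  →  x = [65.1625 -34.3000]
‖b‖ = 2.2361, ‖x‖ = 73.6386
δb = ε·‖b‖·d = [0.0052 0.0050]; solving A·Δx = δb gives ‖Δx‖ = 0.5329
dividing the unrounded norms, ‖Δx‖/‖x‖ = 0.0072
so the bound overstates the realised error by a factor of ≈ 164.6609 (computed from the unrounded values)

0.0072
1.1915


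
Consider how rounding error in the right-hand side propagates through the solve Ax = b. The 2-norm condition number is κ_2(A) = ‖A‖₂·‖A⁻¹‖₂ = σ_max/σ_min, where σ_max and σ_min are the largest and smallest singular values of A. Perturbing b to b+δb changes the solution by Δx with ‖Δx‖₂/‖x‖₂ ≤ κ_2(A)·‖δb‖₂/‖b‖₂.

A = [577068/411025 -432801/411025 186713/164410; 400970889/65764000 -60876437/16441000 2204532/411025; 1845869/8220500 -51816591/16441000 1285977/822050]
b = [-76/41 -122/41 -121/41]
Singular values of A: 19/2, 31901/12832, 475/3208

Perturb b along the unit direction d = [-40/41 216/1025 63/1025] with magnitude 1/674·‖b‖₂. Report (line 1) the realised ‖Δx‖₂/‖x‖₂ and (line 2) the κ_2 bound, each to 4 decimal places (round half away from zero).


σ_max = 19/2, σ_min = 475/3208
κ = σ_max/σ_min = (19/2)/(475/3208) = 64.1600
perturbation bound = 64.1600·1/674 = 0.0952
solve Ax = b  →  x = [-3.0285 3.2770 5.1503]
2-norm of b is 4.5826; of x, 6.8145
Δx = A⁻¹·δb where δb = 1/674·4.5826·d; ‖Δx‖ = 0.0459
dividing the unrounded norms, ‖Δx‖/‖x‖ = 0.0067
so the bound overstates the realised error by a factor of ≈ 14.1268 (computed from the unrounded values)

0.0067
0.0952


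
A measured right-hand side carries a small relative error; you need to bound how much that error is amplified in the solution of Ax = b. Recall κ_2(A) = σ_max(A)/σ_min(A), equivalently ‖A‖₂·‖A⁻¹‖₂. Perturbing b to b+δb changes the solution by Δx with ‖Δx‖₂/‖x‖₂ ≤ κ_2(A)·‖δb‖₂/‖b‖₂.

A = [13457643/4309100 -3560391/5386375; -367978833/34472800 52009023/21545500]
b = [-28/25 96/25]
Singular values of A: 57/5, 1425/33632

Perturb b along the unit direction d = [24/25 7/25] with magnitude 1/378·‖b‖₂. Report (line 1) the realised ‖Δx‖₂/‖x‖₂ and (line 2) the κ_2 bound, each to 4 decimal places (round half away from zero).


0.7118
0.7118

from the listed singular values, σ₁ = 57/5, σ_n = 1425/33632
κ_2(A) = (57/5) / (1425/33632) = 269.0560
bound on ‖Δx‖/‖x‖: κ·ε = 269.0560·1/378 = 0.7118
solve Ax = b  →  x = [-0.3423 0.0770]
2-norm of b is 4.0000; of x, 0.3509
Δx = A⁻¹·δb where δb = 1/378·4.0000·d; ‖Δx‖ = 0.2498
realised ‖Δx‖/‖x‖ = 0.7118
realised/bound = 1 exactly: the bound is attained for this b and d


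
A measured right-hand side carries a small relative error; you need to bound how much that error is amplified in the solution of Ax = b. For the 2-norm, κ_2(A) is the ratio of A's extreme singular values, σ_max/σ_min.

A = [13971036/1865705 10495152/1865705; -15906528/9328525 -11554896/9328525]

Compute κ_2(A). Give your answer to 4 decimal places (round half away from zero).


291.2320

AᵀA = [3053399051664/51767625625 2290007101248/51767625625; 2290007101248/51767625625 1717561575936/51767625625]; tr = 190838425104/2070705025, det = 8294400/82828201
solving λ² − 190838425104/2070705025·λ + 8294400/82828201 = 0 gives λ = 2304/25, 90000/82828201
σ_max=√(2304/25)=(48/5), σ_min=√(90000/82828201)=(300/9101) → κ = 291.2320


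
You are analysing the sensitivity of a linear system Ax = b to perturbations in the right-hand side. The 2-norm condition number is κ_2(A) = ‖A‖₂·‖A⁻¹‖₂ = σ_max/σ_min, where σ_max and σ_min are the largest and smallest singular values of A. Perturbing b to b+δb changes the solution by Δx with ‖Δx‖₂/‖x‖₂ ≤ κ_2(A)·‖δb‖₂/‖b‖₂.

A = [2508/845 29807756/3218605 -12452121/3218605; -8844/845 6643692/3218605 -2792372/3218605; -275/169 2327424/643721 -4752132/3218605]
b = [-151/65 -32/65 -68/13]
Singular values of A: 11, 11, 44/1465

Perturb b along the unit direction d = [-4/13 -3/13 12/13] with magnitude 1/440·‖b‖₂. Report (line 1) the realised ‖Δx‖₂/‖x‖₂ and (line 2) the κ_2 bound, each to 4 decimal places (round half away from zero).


largest singular value 11, smallest 44/1465
κ_2(A) = 11 / (44/1465) = 366.2500
perturbation bound = 366.2500·1/440 = 0.8324
solve Ax = b  →  x = [0.0559 -51.5659 -122.7945]
‖b‖ = 5.7446, ‖x‖ = 133.1823
Δx = A⁻¹·δb where δb = 1/440·5.7446·d; ‖Δx‖ = 0.4347
realised ‖Δx‖/‖x‖ = 0.0033
realised/bound (from unrounded values) ≈ 0.0039

0.0033
0.8324


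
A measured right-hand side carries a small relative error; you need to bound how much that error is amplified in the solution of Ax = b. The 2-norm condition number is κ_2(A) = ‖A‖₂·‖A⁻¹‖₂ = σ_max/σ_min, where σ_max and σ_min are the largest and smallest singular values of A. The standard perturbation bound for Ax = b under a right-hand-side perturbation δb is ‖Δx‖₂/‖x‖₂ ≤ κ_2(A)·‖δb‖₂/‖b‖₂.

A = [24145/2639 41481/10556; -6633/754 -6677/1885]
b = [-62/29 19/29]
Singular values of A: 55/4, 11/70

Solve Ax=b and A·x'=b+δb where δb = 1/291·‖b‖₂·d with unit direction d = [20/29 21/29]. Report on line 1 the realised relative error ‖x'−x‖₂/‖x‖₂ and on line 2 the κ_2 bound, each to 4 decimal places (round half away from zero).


σ_max = 55/4, σ_min = 11/70
condition number: (55/4) ÷ (11/70) = 87.5000
worst-case relative error ≤ 87.5000 × 1/291 = 0.3007
solve Ax = b  →  x = [2.3133 -5.9301]
2-norm of b is 2.2361; of x, 6.3653
re-solving with b+δb shifts x by Δx of norm 0.0489
relative error = 0.0077
so the bound overstates the realised error by a factor of ≈ 39.1414 (computed from the unrounded values)

0.0077
0.3007


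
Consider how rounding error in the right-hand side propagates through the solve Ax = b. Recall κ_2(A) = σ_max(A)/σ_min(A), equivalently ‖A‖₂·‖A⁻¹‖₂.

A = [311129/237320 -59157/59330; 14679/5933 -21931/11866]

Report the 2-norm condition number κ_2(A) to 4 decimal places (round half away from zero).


form AᵀA = [1527882769/194881600 -286472277/48720400; -286472277/48720400 26857733/6090050] with trace 95493209/7795264 and determinant 60025/31181056
λ_max, λ_min = (95493209/7795264 ± √9118485054396081/60766140829696)/2 = 49/4, 1225/7795264
σ_max=√(49/4)=(7/2), σ_min=√(1225/7795264)=(35/2792) → κ = 279.2000

279.2000


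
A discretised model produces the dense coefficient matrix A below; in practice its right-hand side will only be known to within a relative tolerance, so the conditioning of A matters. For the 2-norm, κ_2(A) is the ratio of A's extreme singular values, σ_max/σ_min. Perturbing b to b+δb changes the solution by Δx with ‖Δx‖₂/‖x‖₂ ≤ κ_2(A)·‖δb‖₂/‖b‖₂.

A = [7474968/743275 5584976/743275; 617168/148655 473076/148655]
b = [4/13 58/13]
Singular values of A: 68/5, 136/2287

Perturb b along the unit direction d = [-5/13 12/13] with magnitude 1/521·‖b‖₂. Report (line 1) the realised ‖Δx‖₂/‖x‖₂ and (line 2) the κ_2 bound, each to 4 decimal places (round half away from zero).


largest singular value 68/5, smallest 136/2287
κ_2(A) = (68/5) / (136/2287) = 228.7000
worst-case relative error ≤ 228.7000 × 1/521 = 0.4390
solve Ax = b  →  x = [-40.2412 53.9000]
2-norm of b is 4.4721; of x, 67.2649
with δb = [-0.0033 0.0079], A·Δx = δb → ‖Δx‖ = 0.1443
realised ‖Δx‖/‖x‖ = 0.0021
tightness: 0.0021 against a bound of 0.4390 (unrounded ratio ≈ 0.0049)

0.0021
0.4390


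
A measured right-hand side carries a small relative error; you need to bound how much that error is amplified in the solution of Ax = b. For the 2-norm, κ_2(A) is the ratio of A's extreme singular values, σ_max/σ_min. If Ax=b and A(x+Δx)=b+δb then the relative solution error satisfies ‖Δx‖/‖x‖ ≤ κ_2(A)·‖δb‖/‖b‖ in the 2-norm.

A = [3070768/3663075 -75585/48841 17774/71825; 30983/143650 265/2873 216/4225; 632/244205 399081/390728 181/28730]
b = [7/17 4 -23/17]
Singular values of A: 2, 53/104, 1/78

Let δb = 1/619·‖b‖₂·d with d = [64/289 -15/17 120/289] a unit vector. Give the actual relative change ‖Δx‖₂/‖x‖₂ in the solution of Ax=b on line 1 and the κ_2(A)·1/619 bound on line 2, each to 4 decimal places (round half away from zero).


0.0017
0.2520

σ_max = 2, σ_min = 1/78
κ_2(A) = 2 / (1/78) = 156.0000
perturbation bound = 156.0000·1/619 = 0.2520
solve Ax = b  →  x = [89.2835 0.2932 -298.9590]
‖b‖₂ = 4.2426 and ‖x‖₂ = 312.0066
δb = ε·‖b‖·d = [0.0015 -0.0060 0.0028]; solving A·Δx = δb gives ‖Δx‖ = 0.5346
dividing the unrounded norms, ‖Δx‖/‖x‖ = 0.0017
tightness: 0.0017 against a bound of 0.2520 (unrounded ratio ≈ 0.0068)


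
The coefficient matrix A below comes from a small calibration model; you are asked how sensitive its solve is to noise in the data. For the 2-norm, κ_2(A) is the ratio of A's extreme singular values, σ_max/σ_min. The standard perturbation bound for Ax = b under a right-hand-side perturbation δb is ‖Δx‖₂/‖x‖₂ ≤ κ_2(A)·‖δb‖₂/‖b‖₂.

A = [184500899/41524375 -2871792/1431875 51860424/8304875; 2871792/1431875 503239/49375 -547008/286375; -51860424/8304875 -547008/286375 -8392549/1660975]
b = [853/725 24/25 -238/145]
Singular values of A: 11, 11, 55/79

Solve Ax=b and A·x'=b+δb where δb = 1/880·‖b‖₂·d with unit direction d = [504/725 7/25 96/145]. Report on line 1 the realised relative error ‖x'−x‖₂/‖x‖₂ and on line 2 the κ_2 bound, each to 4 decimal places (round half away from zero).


0.0180
0.0180

largest singular value 11, smallest 55/79
κ_2(A) = 11 / (55/79) = 15.8000
worst-case relative error ≤ 15.8000 × 1/880 = 0.0180
solve Ax = b  →  x = [0.1438 0.0873 0.1141]
2-norm of b is 2.2361; of x, 0.2033
with δb = [0.0018 0.0007 0.0017], A·Δx = δb → ‖Δx‖ = 0.0036
realised ‖Δx‖/‖x‖ = 0.0180
realised/bound = 1 exactly: the bound is attained for this b and d


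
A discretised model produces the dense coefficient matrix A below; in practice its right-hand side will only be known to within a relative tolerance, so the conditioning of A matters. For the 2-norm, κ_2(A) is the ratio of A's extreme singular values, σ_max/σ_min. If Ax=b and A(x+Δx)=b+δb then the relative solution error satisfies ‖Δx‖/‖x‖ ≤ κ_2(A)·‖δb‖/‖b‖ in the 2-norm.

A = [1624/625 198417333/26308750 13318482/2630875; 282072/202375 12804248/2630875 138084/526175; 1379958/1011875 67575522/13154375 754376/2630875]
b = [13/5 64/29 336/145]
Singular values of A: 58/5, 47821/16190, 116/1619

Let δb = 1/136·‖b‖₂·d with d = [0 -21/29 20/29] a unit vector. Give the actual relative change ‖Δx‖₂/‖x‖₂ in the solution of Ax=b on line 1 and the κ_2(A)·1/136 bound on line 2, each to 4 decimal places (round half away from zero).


0.8756
1.1904

from the listed singular values, σ₁ = 58/5, σ_n = 116/1619
κ_2(A) = (58/5) / (116/1619) = 161.9000
κ_2(A)·‖δb‖/‖b‖ = 1.1904
solve Ax = b  →  x = [0.0966 0.4358 -0.1852]
2-norm of b is 4.1231; of x, 0.4832
Δx = A⁻¹·δb where δb = 1/136·4.1231·d; ‖Δx‖ = 0.4231
realised ‖Δx‖/‖x‖ = 0.8756
tightness: 0.8756 against a bound of 1.1904 (unrounded ratio ≈ 0.7355)


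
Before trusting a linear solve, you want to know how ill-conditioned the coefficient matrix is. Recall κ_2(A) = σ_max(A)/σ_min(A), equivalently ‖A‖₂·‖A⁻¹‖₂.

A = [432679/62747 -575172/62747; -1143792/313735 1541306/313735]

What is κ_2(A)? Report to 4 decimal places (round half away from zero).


369.1000

form AᵀA = [20721585001/340587025 -27628216668/340587025; -27628216668/340587025 36838044724/340587025] with trace 2302385189/13623481 and determinant 2856100/13623481
char-poly roots: 169 and 16900/13623481
so κ_2 = √(169 / (16900/13623481)) = 369.1000


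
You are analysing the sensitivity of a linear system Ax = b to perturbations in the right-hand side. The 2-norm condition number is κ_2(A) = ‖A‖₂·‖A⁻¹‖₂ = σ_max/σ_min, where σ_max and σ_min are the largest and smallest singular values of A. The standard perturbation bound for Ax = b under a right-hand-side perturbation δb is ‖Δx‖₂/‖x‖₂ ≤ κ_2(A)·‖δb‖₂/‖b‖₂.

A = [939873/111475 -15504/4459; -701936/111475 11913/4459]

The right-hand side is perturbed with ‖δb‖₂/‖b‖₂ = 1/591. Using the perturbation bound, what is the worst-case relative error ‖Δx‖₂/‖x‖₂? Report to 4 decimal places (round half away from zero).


0.3482

AᵀA = [55043016169/497067025 -4586790912/99413405; -4586790912/99413405 382293585/19882681]; tr = 382250626/2941225, det = 1172889/2941225
char-poly roots: 3249/25 and 361/117649
so κ_2 = √((3249/25) / (361/117649)) = 205.8000
worst-case relative error ≤ 205.8000 × 1/591 = 0.3482
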